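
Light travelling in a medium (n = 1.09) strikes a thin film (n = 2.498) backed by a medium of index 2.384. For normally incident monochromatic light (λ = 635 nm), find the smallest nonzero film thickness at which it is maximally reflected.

63.6 nm

Ray reflecting at the top interface goes from n = 1.09 toward n = 2.498: a half-wave phase shift.
Bottom surface (2.498 → 2.384): reflection off a lower-index medium gives no phase shift.
Net: one phase inversion between the two reflected rays.
For bright reflection here: 2 n t = (m + ½) λ.
Minimum at m = 0: t = λ / (4 n) = 635 / (4 × 2.498) = 63.6 nm.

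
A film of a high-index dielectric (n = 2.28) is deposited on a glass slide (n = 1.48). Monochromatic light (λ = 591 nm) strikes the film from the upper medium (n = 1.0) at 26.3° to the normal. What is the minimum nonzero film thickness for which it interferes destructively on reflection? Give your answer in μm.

0.132 μm

At the upper boundary (n = 1.0 to n = 2.28) the reflected ray undergoes a half-wave phase shift.
Bottom surface (2.28 → 1.48): reflection off a lower-index medium gives no phase shift.
The two reflections differ by half a wavelength.
So the condition for destructive reflection is 2 n t cos θ_r = m λ.
Snell's law: 1.0 sin 26.3° = 2.28 sin θ_r → sin θ_r = 0.194, cos θ_r = 0.981.
Minimum nonzero at m = 1: t = λ / (2 n cos θ_r) = 591 / (2 × 2.28 × 0.981) = 132 nm.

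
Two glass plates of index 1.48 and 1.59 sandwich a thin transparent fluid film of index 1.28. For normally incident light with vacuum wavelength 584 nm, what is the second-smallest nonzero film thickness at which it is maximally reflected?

342 nm

Ray reflecting at the top interface goes from n = 1.48 toward n = 1.28: no phase shift.
At the lower boundary (n = 1.28 to n = 1.59) the reflected ray undergoes a half-wave phase shift.
The two reflections differ by half a wavelength.
With one net inversion, constructive interference in reflection requires 2 n t = (m + ½) λ.
The second-smallest nonzero thickness corresponds to m = 1: t = (m + ½) λ / (2 n) = 1.50 × 584 / (2 × 1.28) = 342 nm.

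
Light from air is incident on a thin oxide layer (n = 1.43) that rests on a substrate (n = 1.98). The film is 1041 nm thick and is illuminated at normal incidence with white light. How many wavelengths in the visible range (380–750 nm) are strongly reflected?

4

At the upper boundary (n = 1.0 to n = 1.43) the reflected ray undergoes a half-wave phase shift.
At the lower boundary (n = 1.43 to n = 1.98) the reflected ray undergoes a half-wave phase shift.
Zero or two π shifts → no net half-wave offset.
With no net inversion, constructive interference in reflection requires 2 n t = m λ.
λ = 2 n t / m = 2977 / m nm.
m=3: 992 nm (IR); m=4: 744 nm (visible); m=5: 595 nm (visible); m=6: 496 nm (visible); m=7: 425 nm (visible); m=8: 372 nm (UV).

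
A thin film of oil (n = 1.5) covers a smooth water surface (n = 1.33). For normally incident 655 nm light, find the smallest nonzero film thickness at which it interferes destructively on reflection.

218 nm

At the upper boundary (n = 1.0 to n = 1.5) the reflected ray undergoes a half-wave phase shift.
Ray reflecting at the bottom interface goes from n = 1.5 toward n = 1.33: no phase shift.
The two reflections differ by half a wavelength.
For minimum reflection here: 2 n t = m λ.
Minimum nonzero at m = 1: t = λ / (2 n) = 655 / (2 × 1.5) = 218 nm.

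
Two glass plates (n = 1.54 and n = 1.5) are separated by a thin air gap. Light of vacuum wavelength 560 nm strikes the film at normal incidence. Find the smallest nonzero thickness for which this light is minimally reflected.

280 nm

Top surface (1.54 → 1.0): reflection off a lower-index medium gives no phase shift.
Bottom surface (1.0 → 1.5): reflection off a higher-index medium gives a half-wave phase shift.
The two reflections differ by half a wavelength.
With one net inversion, destructive interference in reflection requires 2 n t = m λ.
The smallest nonzero thickness corresponds to m = 1: t = m λ / (2 n) = 1.00 × 560 / (2 × 1.0) = 280 nm.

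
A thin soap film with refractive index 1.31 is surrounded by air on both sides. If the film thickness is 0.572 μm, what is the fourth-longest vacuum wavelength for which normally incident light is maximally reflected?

Ray reflecting at the top interface goes from n = 1.0 toward n = 1.31: a half-wave phase shift.
Bottom surface (1.31 → 1.0): reflection off a lower-index medium gives no phase shift.
The two reflections differ by half a wavelength.
So the condition for constructive reflection is 2 n t = (m + ½) λ.
λ = 2 n t / (m + ½). The fourth-longest wavelength is m = 3: λ = 2 × 1.31 × 572 / 3.50 = 428 nm.

428 nm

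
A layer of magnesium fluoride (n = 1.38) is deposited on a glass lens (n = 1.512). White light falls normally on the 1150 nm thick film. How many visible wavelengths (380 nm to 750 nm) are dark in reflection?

4

Top surface (1.0 → 1.38): reflection off a higher-index medium gives a half-wave phase shift.
Bottom surface (1.38 → 1.512): reflection off a higher-index medium gives a half-wave phase shift.
Net: no relative phase inversion (both shifts match).
For weak reflection here: 2 n t = (m + ½) λ.
λ = 2 n t / (m + ½) = 3174 / (m + ½) nm.
m=3: 907 nm (IR); m=4: 705 nm (visible); m=5: 577 nm (visible); m=6: 488 nm (visible); m=7: 423 nm (visible); m=8: 373 nm (UV).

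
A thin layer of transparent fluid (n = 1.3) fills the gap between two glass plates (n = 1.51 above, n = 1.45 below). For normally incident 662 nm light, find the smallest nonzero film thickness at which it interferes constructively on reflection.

At the upper boundary (n = 1.51 to n = 1.3) the reflected ray undergoes no phase shift.
At the lower boundary (n = 1.3 to n = 1.45) the reflected ray undergoes a half-wave phase shift.
Net: one phase inversion between the two reflected rays.
For bright reflection here: 2 n t = (m + ½) λ.
Minimum at m = 0: t = λ / (4 n) = 662 / (4 × 1.3) = 127 nm.

127 nm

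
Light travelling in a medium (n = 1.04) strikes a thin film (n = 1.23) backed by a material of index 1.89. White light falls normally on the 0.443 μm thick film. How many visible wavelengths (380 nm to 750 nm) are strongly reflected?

1

At the upper boundary (n = 1.04 to n = 1.23) the reflected ray undergoes a half-wave phase shift.
At the lower boundary (n = 1.23 to n = 1.89) the reflected ray undergoes a half-wave phase shift.
Zero or two π shifts → no net half-wave offset.
With no net inversion, constructive interference in reflection requires 2 n t = m λ.
λ = 2 n t / m = 1090 / m nm.
m=1: 1090 nm (IR); m=2: 545 nm (visible); m=3: 363 nm (UV).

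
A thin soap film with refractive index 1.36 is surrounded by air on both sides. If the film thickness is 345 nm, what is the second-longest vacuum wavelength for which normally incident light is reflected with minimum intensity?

469 nm

At the upper boundary (n = 1.0 to n = 1.36) the reflected ray undergoes a half-wave phase shift.
Bottom surface (1.36 → 1.0): reflection off a lower-index medium gives no phase shift.
Exactly one π shift → a net half-wave offset.
So the condition for destructive reflection is 2 n t = m λ.
λ = 2 n t / m. The second-longest wavelength is m = 2: λ = 2 × 1.36 × 345 / 2.00 = 469 nm.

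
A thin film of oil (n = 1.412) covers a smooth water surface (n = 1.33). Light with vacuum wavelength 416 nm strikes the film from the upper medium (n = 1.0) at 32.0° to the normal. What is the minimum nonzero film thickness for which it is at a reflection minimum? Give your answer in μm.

Top surface (1.0 → 1.412): reflection off a higher-index medium gives a half-wave phase shift.
Ray reflecting at the bottom interface goes from n = 1.412 toward n = 1.33: no phase shift.
Net: one phase inversion between the two reflected rays.
So the condition for destructive reflection is 2 n t cos θ_r = m λ.
Snell's law: 1.0 sin 32.0° = 1.412 sin θ_r → sin θ_r = 0.375, cos θ_r = 0.927.
Minimum nonzero at m = 1: t = λ / (2 n cos θ_r) = 416 / (2 × 1.412 × 0.927) = 159 nm.

0.159 μm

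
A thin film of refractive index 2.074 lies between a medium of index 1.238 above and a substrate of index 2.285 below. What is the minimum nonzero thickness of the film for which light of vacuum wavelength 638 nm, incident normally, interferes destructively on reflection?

76.9 nm

Top surface (1.238 → 2.074): reflection off a higher-index medium gives a half-wave phase shift.
Bottom surface (2.074 → 2.285): reflection off a higher-index medium gives a half-wave phase shift.
The two reflections carry the same phase change, so no net offset.
For minimum reflection here: 2 n t = (m + ½) λ.
Minimum at m = 0: t = λ / (4 n) = 638 / (4 × 2.074) = 76.9 nm.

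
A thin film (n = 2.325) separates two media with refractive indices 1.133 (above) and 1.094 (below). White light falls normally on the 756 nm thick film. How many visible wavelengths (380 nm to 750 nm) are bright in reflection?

Ray reflecting at the top interface goes from n = 1.133 toward n = 2.325: a half-wave phase shift.
Ray reflecting at the bottom interface goes from n = 2.325 toward n = 1.094: no phase shift.
The two reflections differ by half a wavelength.
So the condition for constructive reflection is 2 n t = (m + ½) λ.
λ = 2 n t / (m + ½) = 3515 / (m + ½) nm.
m=4: 781 nm (IR); m=5: 639 nm (visible); m=6: 541 nm (visible); m=7: 469 nm (visible); m=8: 414 nm (visible); m=9: 370 nm (UV).

4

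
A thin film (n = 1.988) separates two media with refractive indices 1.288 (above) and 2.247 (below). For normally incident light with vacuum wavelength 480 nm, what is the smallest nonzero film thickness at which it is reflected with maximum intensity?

121 nm

At the upper boundary (n = 1.288 to n = 1.988) the reflected ray undergoes a half-wave phase shift.
At the lower boundary (n = 1.988 to n = 2.247) the reflected ray undergoes a half-wave phase shift.
The two reflections carry the same phase change, so no net offset.
So the condition for constructive reflection is 2 n t = m λ.
The smallest nonzero thickness corresponds to m = 1: t = m λ / (2 n) = 1.00 × 480 / (2 × 1.988) = 121 nm.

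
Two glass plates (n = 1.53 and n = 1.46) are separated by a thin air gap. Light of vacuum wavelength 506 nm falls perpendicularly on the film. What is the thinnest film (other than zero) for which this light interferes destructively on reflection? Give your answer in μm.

0.253 μm

Ray reflecting at the top interface goes from n = 1.53 toward n = 1.0: no phase shift.
Ray reflecting at the bottom interface goes from n = 1.0 toward n = 1.46: a half-wave phase shift.
Exactly one π shift → a net half-wave offset.
For weak reflection here: 2 n t = m λ.
Minimum nonzero at m = 1: t = λ / (2 n) = 506 / (2 × 1.0) = 253 nm.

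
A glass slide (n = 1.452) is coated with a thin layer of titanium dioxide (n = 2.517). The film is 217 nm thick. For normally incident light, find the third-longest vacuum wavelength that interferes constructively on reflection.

437 nm

Top surface (1.0 → 2.517): reflection off a higher-index medium gives a half-wave phase shift.
Bottom surface (2.517 → 1.452): reflection off a lower-index medium gives no phase shift.
Net: one phase inversion between the two reflected rays.
With one net inversion, constructive interference in reflection requires 2 n t = (m + ½) λ.
λ = 2 n t / (m + ½). The third-longest wavelength is m = 2: λ = 2 × 2.517 × 217 / 2.50 = 437 nm.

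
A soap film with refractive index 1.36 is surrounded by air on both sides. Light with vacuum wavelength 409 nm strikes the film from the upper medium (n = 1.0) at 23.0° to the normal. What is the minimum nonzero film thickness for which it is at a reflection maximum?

Ray reflecting at the top interface goes from n = 1.0 toward n = 1.36: a half-wave phase shift.
At the lower boundary (n = 1.36 to n = 1.0) the reflected ray undergoes no phase shift.
Exactly one π shift → a net half-wave offset.
With one net inversion, constructive interference in reflection requires 2 n t cos θ_r = (m + ½) λ.
Snell's law: 1.0 sin 23.0° = 1.36 sin θ_r → sin θ_r = 0.287, cos θ_r = 0.958.
Minimum at m = 0: t = λ / (4 n cos θ_r) = 409 / (4 × 1.36 × 0.958) = 78.5 nm.

78.5 nm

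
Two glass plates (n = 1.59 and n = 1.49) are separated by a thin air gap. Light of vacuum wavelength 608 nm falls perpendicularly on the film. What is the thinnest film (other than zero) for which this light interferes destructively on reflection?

304 nm

Top surface (1.59 → 1.0): reflection off a lower-index medium gives no phase shift.
Ray reflecting at the bottom interface goes from n = 1.0 toward n = 1.49: a half-wave phase shift.
Exactly one π shift → a net half-wave offset.
With one net inversion, destructive interference in reflection requires 2 n t = m λ.
Minimum nonzero at m = 1: t = λ / (2 n) = 608 / (2 × 1.0) = 304 nm.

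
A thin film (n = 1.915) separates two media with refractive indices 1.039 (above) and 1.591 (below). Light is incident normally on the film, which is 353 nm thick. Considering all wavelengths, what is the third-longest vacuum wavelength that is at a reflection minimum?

451 nm

At the upper boundary (n = 1.039 to n = 1.915) the reflected ray undergoes a half-wave phase shift.
Bottom surface (1.915 → 1.591): reflection off a lower-index medium gives no phase shift.
Exactly one π shift → a net half-wave offset.
With one net inversion, destructive interference in reflection requires 2 n t = m λ.
λ = 2 n t / m. The third-longest wavelength is m = 3: λ = 2 × 1.915 × 353 / 3.00 = 451 nm.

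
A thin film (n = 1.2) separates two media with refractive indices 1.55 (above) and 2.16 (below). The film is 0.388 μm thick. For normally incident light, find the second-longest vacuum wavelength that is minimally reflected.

466 nm

At the upper boundary (n = 1.55 to n = 1.2) the reflected ray undergoes no phase shift.
At the lower boundary (n = 1.2 to n = 2.16) the reflected ray undergoes a half-wave phase shift.
Net: one phase inversion between the two reflected rays.
So the condition for destructive reflection is 2 n t = m λ.
λ = 2 n t / m. The second-longest wavelength is m = 2: λ = 2 × 1.2 × 388 / 2.00 = 466 nm.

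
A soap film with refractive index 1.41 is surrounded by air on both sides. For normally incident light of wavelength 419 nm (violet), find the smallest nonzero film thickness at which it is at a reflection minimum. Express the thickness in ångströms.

1486 Å

At the upper boundary (n = 1.0 to n = 1.41) the reflected ray undergoes a half-wave phase shift.
At the lower boundary (n = 1.41 to n = 1.0) the reflected ray undergoes no phase shift.
Exactly one π shift → a net half-wave offset.
With one net inversion, destructive interference in reflection requires 2 n t = m λ.
Minimum nonzero at m = 1: t = λ / (2 n) = 419 / (2 × 1.41) = 149 nm.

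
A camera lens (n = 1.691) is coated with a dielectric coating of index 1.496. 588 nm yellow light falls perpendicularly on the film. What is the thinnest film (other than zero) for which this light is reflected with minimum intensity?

Ray reflecting at the top interface goes from n = 1.0 toward n = 1.496: a half-wave phase shift.
Bottom surface (1.496 → 1.691): reflection off a higher-index medium gives a half-wave phase shift.
Net: no relative phase inversion (both shifts match).
For weak reflection here: 2 n t = (m + ½) λ.
Minimum at m = 0: t = λ / (4 n) = 588 / (4 × 1.496) = 98.3 nm.

98.3 nm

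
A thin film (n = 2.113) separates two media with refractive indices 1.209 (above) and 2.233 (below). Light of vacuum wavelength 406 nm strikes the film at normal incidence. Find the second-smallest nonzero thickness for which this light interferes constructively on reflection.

192 nm

Top surface (1.209 → 2.113): reflection off a higher-index medium gives a half-wave phase shift.
At the lower boundary (n = 2.113 to n = 2.233) the reflected ray undergoes a half-wave phase shift.
Zero or two π shifts → no net half-wave offset.
With no net inversion, constructive interference in reflection requires 2 n t = m λ.
The second-smallest nonzero thickness corresponds to m = 2: t = m λ / (2 n) = 2.00 × 406 / (2 × 2.113) = 192 nm.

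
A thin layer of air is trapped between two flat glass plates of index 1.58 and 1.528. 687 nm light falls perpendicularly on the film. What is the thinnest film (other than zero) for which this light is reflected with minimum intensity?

At the upper boundary (n = 1.58 to n = 1.0) the reflected ray undergoes no phase shift.
At the lower boundary (n = 1.0 to n = 1.528) the reflected ray undergoes a half-wave phase shift.
Exactly one π shift → a net half-wave offset.
With one net inversion, destructive interference in reflection requires 2 n t = m λ.
Minimum nonzero at m = 1: t = λ / (2 n) = 687 / (2 × 1.0) = 344 nm.

344 nm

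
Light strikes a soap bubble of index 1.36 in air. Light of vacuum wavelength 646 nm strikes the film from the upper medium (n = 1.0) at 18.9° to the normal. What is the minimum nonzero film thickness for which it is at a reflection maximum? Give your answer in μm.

0.122 μm

Top surface (1.0 → 1.36): reflection off a higher-index medium gives a half-wave phase shift.
Bottom surface (1.36 → 1.0): reflection off a lower-index medium gives no phase shift.
The two reflections differ by half a wavelength.
For maximum reflection here: 2 n t cos θ_r = (m + ½) λ.
Snell's law: 1.0 sin 18.9° = 1.36 sin θ_r → sin θ_r = 0.238, cos θ_r = 0.971.
Minimum at m = 0: t = λ / (4 n cos θ_r) = 646 / (4 × 1.36 × 0.971) = 122 nm.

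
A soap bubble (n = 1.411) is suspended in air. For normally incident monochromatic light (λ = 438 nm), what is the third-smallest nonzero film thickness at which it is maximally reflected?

Top surface (1.0 → 1.411): reflection off a higher-index medium gives a half-wave phase shift.
Bottom surface (1.411 → 1.0): reflection off a lower-index medium gives no phase shift.
Net: one phase inversion between the two reflected rays.
For strong reflection here: 2 n t = (m + ½) λ.
The third-smallest nonzero thickness corresponds to m = 2: t = (m + ½) λ / (2 n) = 2.50 × 438 / (2 × 1.411) = 388 nm.

388 nm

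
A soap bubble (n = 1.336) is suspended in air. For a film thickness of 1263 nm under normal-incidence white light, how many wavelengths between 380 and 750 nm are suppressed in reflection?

4

Top surface (1.0 → 1.336): reflection off a higher-index medium gives a half-wave phase shift.
Bottom surface (1.336 → 1.0): reflection off a lower-index medium gives no phase shift.
Exactly one π shift → a net half-wave offset.
With one net inversion, destructive interference in reflection requires 2 n t = m λ.
λ = 2 n t / m = 3375 / m nm.
m=4: 844 nm (IR); m=5: 675 nm (visible); m=6: 562 nm (visible); m=7: 482 nm (visible); m=8: 422 nm (visible); m=9: 375 nm (UV).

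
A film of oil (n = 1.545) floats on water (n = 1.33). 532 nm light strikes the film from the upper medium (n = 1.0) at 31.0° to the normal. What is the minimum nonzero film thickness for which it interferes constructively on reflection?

91.3 nm

Top surface (1.0 → 1.545): reflection off a higher-index medium gives a half-wave phase shift.
Ray reflecting at the bottom interface goes from n = 1.545 toward n = 1.33: no phase shift.
The two reflections differ by half a wavelength.
For bright reflection here: 2 n t cos θ_r = (m + ½) λ.
Snell's law: 1.0 sin 31.0° = 1.545 sin θ_r → sin θ_r = 0.333, cos θ_r = 0.943.
Minimum at m = 0: t = λ / (4 n cos θ_r) = 532 / (4 × 1.545 × 0.943) = 91.3 nm.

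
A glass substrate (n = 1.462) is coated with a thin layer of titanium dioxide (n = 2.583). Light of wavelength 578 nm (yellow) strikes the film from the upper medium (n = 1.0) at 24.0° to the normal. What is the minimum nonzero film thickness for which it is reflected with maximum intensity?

56.6 nm

Top surface (1.0 → 2.583): reflection off a higher-index medium gives a half-wave phase shift.
At the lower boundary (n = 2.583 to n = 1.462) the reflected ray undergoes no phase shift.
The two reflections differ by half a wavelength.
With one net inversion, constructive interference in reflection requires 2 n t cos θ_r = (m + ½) λ.
Snell's law: 1.0 sin 24.0° = 2.583 sin θ_r → sin θ_r = 0.157, cos θ_r = 0.988.
Minimum at m = 0: t = λ / (4 n cos θ_r) = 578 / (4 × 2.583 × 0.988) = 56.6 nm.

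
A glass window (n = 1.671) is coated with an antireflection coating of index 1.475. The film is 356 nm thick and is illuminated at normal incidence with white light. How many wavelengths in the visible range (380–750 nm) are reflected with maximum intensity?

1

Top surface (1.0 → 1.475): reflection off a higher-index medium gives a half-wave phase shift.
At the lower boundary (n = 1.475 to n = 1.671) the reflected ray undergoes a half-wave phase shift.
The two reflections carry the same phase change, so no net offset.
For bright reflection here: 2 n t = m λ.
λ = 2 n t / m = 1050 / m nm.
m=1: 1050 nm (IR); m=2: 525 nm (visible); m=3: 350 nm (UV).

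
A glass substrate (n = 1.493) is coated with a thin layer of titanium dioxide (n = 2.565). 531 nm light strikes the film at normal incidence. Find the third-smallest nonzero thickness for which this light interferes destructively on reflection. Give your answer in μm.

Top surface (1.0 → 2.565): reflection off a higher-index medium gives a half-wave phase shift.
At the lower boundary (n = 2.565 to n = 1.493) the reflected ray undergoes no phase shift.
The two reflections differ by half a wavelength.
With one net inversion, destructive interference in reflection requires 2 n t = m λ.
The third-smallest nonzero thickness corresponds to m = 3: t = m λ / (2 n) = 3.00 × 531 / (2 × 2.565) = 311 nm.

0.311 μm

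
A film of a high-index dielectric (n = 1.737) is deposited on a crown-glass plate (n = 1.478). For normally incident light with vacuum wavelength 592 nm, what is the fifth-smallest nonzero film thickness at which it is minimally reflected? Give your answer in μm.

Ray reflecting at the top interface goes from n = 1.0 toward n = 1.737: a half-wave phase shift.
Ray reflecting at the bottom interface goes from n = 1.737 toward n = 1.478: no phase shift.
The two reflections differ by half a wavelength.
So the condition for destructive reflection is 2 n t = m λ.
The fifth-smallest nonzero thickness corresponds to m = 5: t = m λ / (2 n) = 5.00 × 592 / (2 × 1.737) = 852 nm.

0.852 μm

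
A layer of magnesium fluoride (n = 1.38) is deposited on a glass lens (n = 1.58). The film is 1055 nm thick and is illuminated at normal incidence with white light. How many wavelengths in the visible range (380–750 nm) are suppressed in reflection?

4

At the upper boundary (n = 1.0 to n = 1.38) the reflected ray undergoes a half-wave phase shift.
Bottom surface (1.38 → 1.58): reflection off a higher-index medium gives a half-wave phase shift.
Zero or two π shifts → no net half-wave offset.
With no net inversion, destructive interference in reflection requires 2 n t = (m + ½) λ.
λ = 2 n t / (m + ½) = 2912 / (m + ½) nm.
m=3: 832 nm (IR); m=4: 647 nm (visible); m=5: 529 nm (visible); m=6: 448 nm (visible); m=7: 388 nm (visible); m=8: 343 nm (UV).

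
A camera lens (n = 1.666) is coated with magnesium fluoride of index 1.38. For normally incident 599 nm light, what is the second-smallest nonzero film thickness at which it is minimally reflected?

326 nm

Top surface (1.0 → 1.38): reflection off a higher-index medium gives a half-wave phase shift.
Ray reflecting at the bottom interface goes from n = 1.38 toward n = 1.666: a half-wave phase shift.
Zero or two π shifts → no net half-wave offset.
So the condition for destructive reflection is 2 n t = (m + ½) λ.
The second-smallest nonzero thickness corresponds to m = 1: t = (m + ½) λ / (2 n) = 1.50 × 599 / (2 × 1.38) = 326 nm.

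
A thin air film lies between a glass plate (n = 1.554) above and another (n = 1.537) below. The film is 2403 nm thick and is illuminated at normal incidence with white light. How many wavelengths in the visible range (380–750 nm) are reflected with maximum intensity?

7

Top surface (1.554 → 1.0): reflection off a lower-index medium gives no phase shift.
At the lower boundary (n = 1.0 to n = 1.537) the reflected ray undergoes a half-wave phase shift.
The two reflections differ by half a wavelength.
With one net inversion, constructive interference in reflection requires 2 n t = (m + ½) λ.
λ = 2 n t / (m + ½) = 4806 / (m + ½) nm.
m=5: 874 nm (IR); m=6: 739 nm (visible); m=7: 641 nm (visible); m=8: 565 nm (visible); m=9: 506 nm (visible); m=10: 458 nm (visible); m=11: 418 nm (visible); m=12: 384 nm (visible); m=13: 356 nm (UV).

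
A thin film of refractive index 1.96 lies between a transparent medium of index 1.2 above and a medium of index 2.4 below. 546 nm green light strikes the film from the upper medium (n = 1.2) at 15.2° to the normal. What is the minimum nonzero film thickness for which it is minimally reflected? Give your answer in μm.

Top surface (1.2 → 1.96): reflection off a higher-index medium gives a half-wave phase shift.
At the lower boundary (n = 1.96 to n = 2.4) the reflected ray undergoes a half-wave phase shift.
Zero or two π shifts → no net half-wave offset.
So the condition for destructive reflection is 2 n t cos θ_r = (m + ½) λ.
Snell's law: 1.2 sin 15.2° = 1.96 sin θ_r → sin θ_r = 0.161, cos θ_r = 0.987.
Minimum at m = 0: t = λ / (4 n cos θ_r) = 546 / (4 × 1.96 × 0.987) = 70.6 nm.

0.0706 μm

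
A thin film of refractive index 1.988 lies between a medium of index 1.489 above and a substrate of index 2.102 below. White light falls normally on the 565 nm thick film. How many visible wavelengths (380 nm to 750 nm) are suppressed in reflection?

At the upper boundary (n = 1.489 to n = 1.988) the reflected ray undergoes a half-wave phase shift.
Ray reflecting at the bottom interface goes from n = 1.988 toward n = 2.102: a half-wave phase shift.
Net: no relative phase inversion (both shifts match).
For weak reflection here: 2 n t = (m + ½) λ.
λ = 2 n t / (m + ½) = 2246 / (m + ½) nm.
m=2: 899 nm (IR); m=3: 642 nm (visible); m=4: 499 nm (visible); m=5: 408 nm (visible); m=6: 346 nm (UV).

3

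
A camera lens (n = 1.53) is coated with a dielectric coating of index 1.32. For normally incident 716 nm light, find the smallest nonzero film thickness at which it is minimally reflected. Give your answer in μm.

Ray reflecting at the top interface goes from n = 1.0 toward n = 1.32: a half-wave phase shift.
Bottom surface (1.32 → 1.53): reflection off a higher-index medium gives a half-wave phase shift.
Net: no relative phase inversion (both shifts match).
With no net inversion, destructive interference in reflection requires 2 n t = (m + ½) λ.
Minimum at m = 0: t = λ / (4 n) = 716 / (4 × 1.32) = 136 nm.

0.136 μm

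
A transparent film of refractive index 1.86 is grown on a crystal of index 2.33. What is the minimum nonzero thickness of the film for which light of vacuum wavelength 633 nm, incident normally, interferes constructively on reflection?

At the upper boundary (n = 1.0 to n = 1.86) the reflected ray undergoes a half-wave phase shift.
Ray reflecting at the bottom interface goes from n = 1.86 toward n = 2.33: a half-wave phase shift.
Zero or two π shifts → no net half-wave offset.
With no net inversion, constructive interference in reflection requires 2 n t = m λ.
Minimum nonzero at m = 1: t = λ / (2 n) = 633 / (2 × 1.86) = 170 nm.

170 nm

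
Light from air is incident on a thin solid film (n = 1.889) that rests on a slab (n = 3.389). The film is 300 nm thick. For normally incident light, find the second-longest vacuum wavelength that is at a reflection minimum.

Top surface (1.0 → 1.889): reflection off a higher-index medium gives a half-wave phase shift.
At the lower boundary (n = 1.889 to n = 3.389) the reflected ray undergoes a half-wave phase shift.
Net: no relative phase inversion (both shifts match).
So the condition for destructive reflection is 2 n t = (m + ½) λ.
λ = 2 n t / (m + ½). The second-longest wavelength is m = 1: λ = 2 × 1.889 × 300 / 1.50 = 756 nm.

756 nm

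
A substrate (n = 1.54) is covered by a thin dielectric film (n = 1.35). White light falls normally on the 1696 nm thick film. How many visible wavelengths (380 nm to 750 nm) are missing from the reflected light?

6

Top surface (1.0 → 1.35): reflection off a higher-index medium gives a half-wave phase shift.
Bottom surface (1.35 → 1.54): reflection off a higher-index medium gives a half-wave phase shift.
Zero or two π shifts → no net half-wave offset.
With no net inversion, destructive interference in reflection requires 2 n t = (m + ½) λ.
λ = 2 n t / (m + ½) = 4579 / (m + ½) nm.
m=5: 833 nm (IR); m=6: 704 nm (visible); m=7: 611 nm (visible); m=8: 539 nm (visible); m=9: 482 nm (visible); m=10: 436 nm (visible); m=11: 398 nm (visible); m=12: 366 nm (UV).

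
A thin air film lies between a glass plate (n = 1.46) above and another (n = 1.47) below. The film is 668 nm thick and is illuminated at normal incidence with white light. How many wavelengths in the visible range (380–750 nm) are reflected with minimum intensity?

2

At the upper boundary (n = 1.46 to n = 1.0) the reflected ray undergoes no phase shift.
Ray reflecting at the bottom interface goes from n = 1.0 toward n = 1.47: a half-wave phase shift.
Exactly one π shift → a net half-wave offset.
With one net inversion, destructive interference in reflection requires 2 n t = m λ.
λ = 2 n t / m = 1336 / m nm.
m=1: 1336 nm (IR); m=2: 668 nm (visible); m=3: 445 nm (visible); m=4: 334 nm (UV).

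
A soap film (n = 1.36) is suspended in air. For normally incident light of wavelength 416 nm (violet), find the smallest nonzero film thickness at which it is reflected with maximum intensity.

76.5 nm

At the upper boundary (n = 1.0 to n = 1.36) the reflected ray undergoes a half-wave phase shift.
At the lower boundary (n = 1.36 to n = 1.0) the reflected ray undergoes no phase shift.
Net: one phase inversion between the two reflected rays.
So the condition for constructive reflection is 2 n t = (m + ½) λ.
Minimum at m = 0: t = λ / (4 n) = 416 / (4 × 1.36) = 76.5 nm.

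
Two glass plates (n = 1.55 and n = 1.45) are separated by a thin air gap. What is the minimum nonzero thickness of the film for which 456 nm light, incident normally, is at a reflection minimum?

Top surface (1.55 → 1.0): reflection off a lower-index medium gives no phase shift.
At the lower boundary (n = 1.0 to n = 1.45) the reflected ray undergoes a half-wave phase shift.
Exactly one π shift → a net half-wave offset.
For minimum reflection here: 2 n t = m λ.
Minimum nonzero at m = 1: t = λ / (2 n) = 456 / (2 × 1.0) = 228 nm.

228 nm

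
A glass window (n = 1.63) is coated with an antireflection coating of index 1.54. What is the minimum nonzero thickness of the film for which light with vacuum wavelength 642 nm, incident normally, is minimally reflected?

Ray reflecting at the top interface goes from n = 1.0 toward n = 1.54: a half-wave phase shift.
At the lower boundary (n = 1.54 to n = 1.63) the reflected ray undergoes a half-wave phase shift.
The two reflections carry the same phase change, so no net offset.
With no net inversion, destructive interference in reflection requires 2 n t = (m + ½) λ.
Minimum at m = 0: t = λ / (4 n) = 642 / (4 × 1.54) = 104 nm.

104 nm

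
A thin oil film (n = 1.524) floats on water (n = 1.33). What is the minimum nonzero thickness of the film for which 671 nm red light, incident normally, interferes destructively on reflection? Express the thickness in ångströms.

2201 Å

At the upper boundary (n = 1.0 to n = 1.524) the reflected ray undergoes a half-wave phase shift.
Bottom surface (1.524 → 1.33): reflection off a lower-index medium gives no phase shift.
Net: one phase inversion between the two reflected rays.
For weak reflection here: 2 n t = m λ.
Minimum nonzero at m = 1: t = λ / (2 n) = 671 / (2 × 1.524) = 220 nm.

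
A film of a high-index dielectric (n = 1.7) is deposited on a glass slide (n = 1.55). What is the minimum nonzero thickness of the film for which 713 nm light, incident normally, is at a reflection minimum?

210 nm

Ray reflecting at the top interface goes from n = 1.0 toward n = 1.7: a half-wave phase shift.
At the lower boundary (n = 1.7 to n = 1.55) the reflected ray undergoes no phase shift.
The two reflections differ by half a wavelength.
For dark reflection here: 2 n t = m λ.
Minimum nonzero at m = 1: t = λ / (2 n) = 713 / (2 × 1.7) = 210 nm.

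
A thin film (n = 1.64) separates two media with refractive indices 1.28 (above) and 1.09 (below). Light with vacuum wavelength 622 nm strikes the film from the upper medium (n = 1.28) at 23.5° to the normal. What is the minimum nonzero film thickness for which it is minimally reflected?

Ray reflecting at the top interface goes from n = 1.28 toward n = 1.64: a half-wave phase shift.
Ray reflecting at the bottom interface goes from n = 1.64 toward n = 1.09: no phase shift.
Exactly one π shift → a net half-wave offset.
So the condition for destructive reflection is 2 n t cos θ_r = m λ.
Snell's law: 1.28 sin 23.5° = 1.64 sin θ_r → sin θ_r = 0.311, cos θ_r = 0.950.
Minimum nonzero at m = 1: t = λ / (2 n cos θ_r) = 622 / (2 × 1.64 × 0.950) = 200 nm.

200 nm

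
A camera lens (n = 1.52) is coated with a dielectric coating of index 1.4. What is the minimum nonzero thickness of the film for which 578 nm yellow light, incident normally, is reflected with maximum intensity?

206 nm

At the upper boundary (n = 1.0 to n = 1.4) the reflected ray undergoes a half-wave phase shift.
Bottom surface (1.4 → 1.52): reflection off a higher-index medium gives a half-wave phase shift.
Net: no relative phase inversion (both shifts match).
With no net inversion, constructive interference in reflection requires 2 n t = m λ.
Minimum nonzero at m = 1: t = λ / (2 n) = 578 / (2 × 1.4) = 206 nm.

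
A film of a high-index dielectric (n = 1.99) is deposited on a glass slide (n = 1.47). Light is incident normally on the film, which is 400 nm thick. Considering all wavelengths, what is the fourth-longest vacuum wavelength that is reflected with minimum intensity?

398 nm

Top surface (1.0 → 1.99): reflection off a higher-index medium gives a half-wave phase shift.
Ray reflecting at the bottom interface goes from n = 1.99 toward n = 1.47: no phase shift.
The two reflections differ by half a wavelength.
With one net inversion, destructive interference in reflection requires 2 n t = m λ.
λ = 2 n t / m. The fourth-longest wavelength is m = 4: λ = 2 × 1.99 × 400 / 4.00 = 398 nm.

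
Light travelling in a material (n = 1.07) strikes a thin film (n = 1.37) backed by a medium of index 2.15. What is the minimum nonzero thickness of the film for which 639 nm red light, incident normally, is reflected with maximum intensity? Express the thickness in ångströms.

At the upper boundary (n = 1.07 to n = 1.37) the reflected ray undergoes a half-wave phase shift.
At the lower boundary (n = 1.37 to n = 2.15) the reflected ray undergoes a half-wave phase shift.
Zero or two π shifts → no net half-wave offset.
With no net inversion, constructive interference in reflection requires 2 n t = m λ.
Minimum nonzero at m = 1: t = λ / (2 n) = 639 / (2 × 1.37) = 233 nm.

2332 Å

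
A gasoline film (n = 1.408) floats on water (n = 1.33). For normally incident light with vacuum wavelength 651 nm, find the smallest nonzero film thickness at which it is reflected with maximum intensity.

116 nm

Ray reflecting at the top interface goes from n = 1.0 toward n = 1.408: a half-wave phase shift.
At the lower boundary (n = 1.408 to n = 1.33) the reflected ray undergoes no phase shift.
Net: one phase inversion between the two reflected rays.
With one net inversion, constructive interference in reflection requires 2 n t = (m + ½) λ.
Minimum at m = 0: t = λ / (4 n) = 651 / (4 × 1.408) = 116 nm.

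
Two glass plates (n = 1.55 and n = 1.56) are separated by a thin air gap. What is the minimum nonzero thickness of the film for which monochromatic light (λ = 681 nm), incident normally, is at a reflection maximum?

170 nm

At the upper boundary (n = 1.55 to n = 1.0) the reflected ray undergoes no phase shift.
Ray reflecting at the bottom interface goes from n = 1.0 toward n = 1.56: a half-wave phase shift.
Exactly one π shift → a net half-wave offset.
For maximum reflection here: 2 n t = (m + ½) λ.
Minimum at m = 0: t = λ / (4 n) = 681 / (4 × 1.0) = 170 nm.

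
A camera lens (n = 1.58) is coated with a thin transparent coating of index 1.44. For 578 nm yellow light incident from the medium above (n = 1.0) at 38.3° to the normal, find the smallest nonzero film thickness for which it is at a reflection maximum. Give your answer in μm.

0.222 μm

At the upper boundary (n = 1.0 to n = 1.44) the reflected ray undergoes a half-wave phase shift.
At the lower boundary (n = 1.44 to n = 1.58) the reflected ray undergoes a half-wave phase shift.
Zero or two π shifts → no net half-wave offset.
For bright reflection here: 2 n t cos θ_r = m λ.
Snell's law: 1.0 sin 38.3° = 1.44 sin θ_r → sin θ_r = 0.430, cos θ_r = 0.903.
Minimum nonzero at m = 1: t = λ / (2 n cos θ_r) = 578 / (2 × 1.44 × 0.903) = 222 nm.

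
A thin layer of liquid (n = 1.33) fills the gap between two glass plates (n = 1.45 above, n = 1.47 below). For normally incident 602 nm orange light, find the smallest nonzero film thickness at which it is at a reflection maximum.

113 nm

Ray reflecting at the top interface goes from n = 1.45 toward n = 1.33: no phase shift.
Ray reflecting at the bottom interface goes from n = 1.33 toward n = 1.47: a half-wave phase shift.
Net: one phase inversion between the two reflected rays.
So the condition for constructive reflection is 2 n t = (m + ½) λ.
Minimum at m = 0: t = λ / (4 n) = 602 / (4 × 1.33) = 113 nm.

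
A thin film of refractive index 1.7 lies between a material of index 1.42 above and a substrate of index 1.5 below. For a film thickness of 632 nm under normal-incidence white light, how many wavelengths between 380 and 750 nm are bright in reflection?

At the upper boundary (n = 1.42 to n = 1.7) the reflected ray undergoes a half-wave phase shift.
Bottom surface (1.7 → 1.5): reflection off a lower-index medium gives no phase shift.
Net: one phase inversion between the two reflected rays.
With one net inversion, constructive interference in reflection requires 2 n t = (m + ½) λ.
λ = 2 n t / (m + ½) = 2149 / (m + ½) nm.
m=2: 860 nm (IR); m=3: 614 nm (visible); m=4: 478 nm (visible); m=5: 391 nm (visible); m=6: 331 nm (UV).

3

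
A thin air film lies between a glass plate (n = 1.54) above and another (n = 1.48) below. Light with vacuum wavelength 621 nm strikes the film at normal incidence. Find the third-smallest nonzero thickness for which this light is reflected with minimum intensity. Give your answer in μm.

0.932 μm

Ray reflecting at the top interface goes from n = 1.54 toward n = 1.0: no phase shift.
Ray reflecting at the bottom interface goes from n = 1.0 toward n = 1.48: a half-wave phase shift.
The two reflections differ by half a wavelength.
With one net inversion, destructive interference in reflection requires 2 n t = m λ.
The third-smallest nonzero thickness corresponds to m = 3: t = m λ / (2 n) = 3.00 × 621 / (2 × 1.0) = 932 nm.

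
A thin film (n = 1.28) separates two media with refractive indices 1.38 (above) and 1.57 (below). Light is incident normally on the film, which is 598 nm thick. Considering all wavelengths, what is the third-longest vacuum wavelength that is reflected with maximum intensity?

612 nm

At the upper boundary (n = 1.38 to n = 1.28) the reflected ray undergoes no phase shift.
At the lower boundary (n = 1.28 to n = 1.57) the reflected ray undergoes a half-wave phase shift.
Exactly one π shift → a net half-wave offset.
For strong reflection here: 2 n t = (m + ½) λ.
λ = 2 n t / (m + ½). The third-longest wavelength is m = 2: λ = 2 × 1.28 × 598 / 2.50 = 612 nm.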